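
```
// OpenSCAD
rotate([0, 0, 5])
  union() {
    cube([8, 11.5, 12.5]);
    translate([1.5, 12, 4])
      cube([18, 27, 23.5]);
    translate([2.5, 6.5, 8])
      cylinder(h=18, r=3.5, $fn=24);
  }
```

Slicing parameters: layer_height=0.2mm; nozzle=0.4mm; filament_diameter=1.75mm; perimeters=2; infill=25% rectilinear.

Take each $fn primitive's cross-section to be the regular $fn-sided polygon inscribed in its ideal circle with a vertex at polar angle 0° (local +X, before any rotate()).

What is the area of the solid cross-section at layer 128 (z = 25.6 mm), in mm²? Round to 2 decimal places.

At z = 25.6 mm: the cube is not intersected at this z (z outside [0, 12.5]); the cube at (1.5, 12) (footprint 18×27) is included at this height (area 486.00 mm²); the r=3.5 cylinder at (2.5, 6.5) gives a regular 24-gon of circumradius 3.5 (constant along its height) (area = (24/2)·3.500²·sin(360°/24) = 38.05 mm²); Taking the union: the 2 present regions are separate (no shared area or edge), so areas and boundary lengths simply add and each stays a separate island — area = 524.05 mm²; (whole slice rotated 5° about Z — lengths, areas and connectivity unchanged). Overall, the cross-section has 2 separate islands. Net area = 524.05 mm².

524.05 mm²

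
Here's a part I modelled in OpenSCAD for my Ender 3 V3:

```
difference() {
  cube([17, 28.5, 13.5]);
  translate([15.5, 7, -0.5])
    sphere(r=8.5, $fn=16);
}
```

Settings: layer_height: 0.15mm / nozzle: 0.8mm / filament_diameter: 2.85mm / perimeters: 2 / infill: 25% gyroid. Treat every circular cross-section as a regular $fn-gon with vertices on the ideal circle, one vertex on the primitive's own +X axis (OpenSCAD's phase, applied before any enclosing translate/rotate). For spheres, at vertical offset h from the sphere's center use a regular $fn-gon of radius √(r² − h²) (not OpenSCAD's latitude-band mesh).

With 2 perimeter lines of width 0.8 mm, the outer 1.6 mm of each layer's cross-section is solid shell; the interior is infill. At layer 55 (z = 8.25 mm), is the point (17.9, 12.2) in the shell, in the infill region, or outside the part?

At z = 8.25 mm: the 17×28.5 cube contributes its full rectangle; the sphere at (15.5, 7) is absent (|z−center|=8.750 > r=8.5); Taking the first minus the rest: none of the subtracted shapes is present at this height, so the 17×28.5 cube is unchanged — 1 connected region. Overall, the cross-section is a single solid region. The nearest boundary edge runs (17.00, 0.00)→(17.00, 28.50); distance from the point to it = 0.90 mm. The point is not inside any of the regions above, so it lies outside the cross-section (0.90 mm from the nearest boundary).

outside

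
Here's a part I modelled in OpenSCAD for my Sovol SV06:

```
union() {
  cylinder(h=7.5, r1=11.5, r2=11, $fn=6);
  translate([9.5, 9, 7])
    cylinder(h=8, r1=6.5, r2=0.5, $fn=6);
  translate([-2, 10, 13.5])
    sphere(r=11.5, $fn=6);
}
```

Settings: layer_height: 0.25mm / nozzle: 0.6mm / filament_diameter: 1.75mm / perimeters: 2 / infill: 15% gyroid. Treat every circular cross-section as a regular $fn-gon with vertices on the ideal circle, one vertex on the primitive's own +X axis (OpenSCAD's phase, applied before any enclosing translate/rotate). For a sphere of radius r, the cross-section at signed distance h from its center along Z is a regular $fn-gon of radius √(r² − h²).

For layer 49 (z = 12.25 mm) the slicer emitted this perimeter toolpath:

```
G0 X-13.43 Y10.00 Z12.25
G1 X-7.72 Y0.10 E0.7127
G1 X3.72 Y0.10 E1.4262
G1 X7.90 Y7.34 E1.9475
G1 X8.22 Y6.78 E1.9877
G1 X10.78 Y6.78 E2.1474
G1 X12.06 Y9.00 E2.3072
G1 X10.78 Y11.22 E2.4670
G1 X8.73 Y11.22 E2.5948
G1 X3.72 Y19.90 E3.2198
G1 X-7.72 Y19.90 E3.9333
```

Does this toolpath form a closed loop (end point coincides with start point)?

Start point (G0): (-13.43, 10.00). End point (last G1): the path does not return to the start — open.

no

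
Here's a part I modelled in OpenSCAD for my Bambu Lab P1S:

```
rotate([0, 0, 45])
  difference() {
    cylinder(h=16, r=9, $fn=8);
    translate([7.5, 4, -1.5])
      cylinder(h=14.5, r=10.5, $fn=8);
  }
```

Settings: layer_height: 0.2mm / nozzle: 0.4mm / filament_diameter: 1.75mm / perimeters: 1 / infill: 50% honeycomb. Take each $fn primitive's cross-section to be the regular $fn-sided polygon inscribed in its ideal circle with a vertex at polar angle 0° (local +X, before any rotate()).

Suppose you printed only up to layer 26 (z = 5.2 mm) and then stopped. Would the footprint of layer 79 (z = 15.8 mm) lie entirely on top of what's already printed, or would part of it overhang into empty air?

Compare the two slices. At z = 5.2: the r=9 cylinder contributes a regular 8-gon of circumradius 9 (area = (8/2)·9.000²·sin(360°/8) = 229.10 mm²); the r=10.5 cylinder at (7.5, 4) contributes a regular 8-gon of circumradius 10.5 (area = (8/2)·10.500²·sin(360°/8) = 311.83 mm²); Taking the first minus the rest: starting from the r=9 cylinder (229.10 mm²), the r=10.5 cylinder at (7.5, 4) partially overlaps it — only the 116.09 mm² overlap (of its 311.83 mm²) is removed, clipping the outline — area = 113.01 mm²; (rotated 45° about Z; rotation is an isometry so areas/perimeters/island counts are preserved). At z = 15.8: the r=9 cylinder contributes a regular 8-gon of circumradius 9 (area = (8/2)·9.000²·sin(360°/8) = 229.10 mm²); the cylinder at (7.5, 4) does not reach this height (z outside [-1.5, 13]); Taking the first minus the rest: none of the subtracted shapes is present at this height, so the r=9 cylinder is unchanged — area = 229.10 mm²; (whole slice rotated 45° about Z — lengths, areas and connectivity unchanged). Checking containment: at z = 15.8 the cross-section extends beyond the z = 5.2 cross-section by about 116.09 mm².

part overhangs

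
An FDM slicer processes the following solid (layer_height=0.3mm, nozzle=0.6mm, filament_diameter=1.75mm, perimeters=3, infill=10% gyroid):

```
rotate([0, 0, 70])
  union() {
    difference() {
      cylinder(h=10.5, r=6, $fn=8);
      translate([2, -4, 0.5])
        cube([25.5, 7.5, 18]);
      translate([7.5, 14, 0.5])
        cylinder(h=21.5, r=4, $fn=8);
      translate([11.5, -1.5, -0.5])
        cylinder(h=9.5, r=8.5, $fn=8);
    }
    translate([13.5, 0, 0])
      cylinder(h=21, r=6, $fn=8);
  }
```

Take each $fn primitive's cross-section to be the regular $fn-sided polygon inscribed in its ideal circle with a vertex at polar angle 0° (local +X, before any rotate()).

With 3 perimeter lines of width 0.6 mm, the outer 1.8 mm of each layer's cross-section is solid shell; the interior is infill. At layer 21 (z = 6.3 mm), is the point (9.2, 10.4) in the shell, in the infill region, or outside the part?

shell

At z = 6.3 mm: the r=6 cylinder gives a regular 8-gon of circumradius 6 (constant along its height); the cube at (2, -4) (footprint 25.5×7.5) is included at this height; the r=4 cylinder at (7.5, 14) gives a regular 8-gon of circumradius 4 (constant along its height); the r=8.5 cylinder at (11.5, -1.5) gives a regular 8-gon of circumradius 8.5 (constant along its height); Subtracting the remaining from the first: starting from the r=6 cylinder, the 25.5×7.5 cube at (2, -4) partially overlaps it — only the 24.15 mm² overlap (of its 191.25 mm²) is removed, clipping the outline; the r=4 cylinder at (7.5, 14) misses the remaining region (no effect); the r=8.5 cylinder at (11.5, -1.5) partially overlaps it — only the 0.05 mm² overlap (of its 204.35 mm²) is removed, clipping the outline — 1 connected region; the cylinder at (13.5, 0): section is a regular 8-gon, circumradius r=6; Taking the union: the 2 present regions are separate (no shared area or edge), so areas and boundary lengths simply add and each stays a separate island — 2 connected regions; (whole slice rotated 70° about Z — lengths, areas and connectivity unchanged). Overall, the cross-section has 2 separate islands. Undo the 70° rotation: the query point maps to (12.919, -5.088) in the un-rotated model frame. The nearest boundary edge runs (13.50, -6.00)→(9.26, -4.24); distance from the point to it = 0.62 mm. (Shell/infill is judged within the island containing the point — the largest one.) The point is inside the cross-section, 0.62 mm from the nearest boundary — within the 1.8 mm shell band (3 × 0.6).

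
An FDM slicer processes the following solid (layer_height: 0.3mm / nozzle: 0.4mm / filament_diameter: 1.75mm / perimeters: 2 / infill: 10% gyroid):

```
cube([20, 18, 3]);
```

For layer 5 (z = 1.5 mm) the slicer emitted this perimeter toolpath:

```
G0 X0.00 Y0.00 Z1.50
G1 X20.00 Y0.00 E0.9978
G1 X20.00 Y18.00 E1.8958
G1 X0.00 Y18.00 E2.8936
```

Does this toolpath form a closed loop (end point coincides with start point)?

no

Start point (G0): (0.00, 0.00). End point (last G1): the path does not return to the start — open.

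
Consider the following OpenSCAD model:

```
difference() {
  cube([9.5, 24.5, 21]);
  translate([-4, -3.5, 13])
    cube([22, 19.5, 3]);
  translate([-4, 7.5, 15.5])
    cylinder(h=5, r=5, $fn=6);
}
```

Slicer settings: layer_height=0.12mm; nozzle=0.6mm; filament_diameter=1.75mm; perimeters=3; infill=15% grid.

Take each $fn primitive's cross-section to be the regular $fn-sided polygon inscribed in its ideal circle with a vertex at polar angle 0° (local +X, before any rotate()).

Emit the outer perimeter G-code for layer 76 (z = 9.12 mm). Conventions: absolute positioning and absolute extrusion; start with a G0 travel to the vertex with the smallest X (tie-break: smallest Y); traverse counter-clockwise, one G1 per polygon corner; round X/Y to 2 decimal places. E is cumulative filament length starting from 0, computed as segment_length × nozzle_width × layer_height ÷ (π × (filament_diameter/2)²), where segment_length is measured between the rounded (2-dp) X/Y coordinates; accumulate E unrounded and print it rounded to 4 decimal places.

At z = 9.12 mm: the cube is present — its section is the full 9.5×24.5 rectangle; the cube at (-4, -3.5) does not reach this height (z outside [13, 16]); the cylinder at (-4, 7.5) is absent (z outside [15.5, 20.5]); Subtracting the remaining from the first: none of the subtracted shapes is present at this height, so the 9.5×24.5 cube is unchanged — 1 connected region. The outline is a single polygon with 4 vertices. Extrusion per mm of travel: 0.6 × 0.12 / (π × 0.875²) = 0.029934. Accumulating E over each segment gives final E = 2.0355.

G0 X0.00 Y0.00 Z9.12
G1 X9.50 Y0.00 E0.2844
G1 X9.50 Y24.50 E1.0178
G1 X0.00 Y24.50 E1.3021
G1 X0.00 Y0.00 E2.0355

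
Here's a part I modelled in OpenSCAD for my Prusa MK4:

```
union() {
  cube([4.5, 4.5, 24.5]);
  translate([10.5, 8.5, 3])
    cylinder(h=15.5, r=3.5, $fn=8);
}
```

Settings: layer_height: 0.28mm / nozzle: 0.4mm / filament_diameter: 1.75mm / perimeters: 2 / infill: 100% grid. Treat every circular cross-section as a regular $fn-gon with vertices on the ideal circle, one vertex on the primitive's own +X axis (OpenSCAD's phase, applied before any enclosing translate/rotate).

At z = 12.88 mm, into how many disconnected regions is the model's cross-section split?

2

At z = 12.88 mm: the 4.5×4.5 cube contributes its full rectangle; the cylinder at (10.5, 8.5): section is a regular 8-gon, circumradius r=3.5; Merging all regions: the 2 present regions are separate (no shared area or edge), so areas and boundary lengths simply add and each stays a separate island — 2 connected regions. The result has 2 disconnected regions.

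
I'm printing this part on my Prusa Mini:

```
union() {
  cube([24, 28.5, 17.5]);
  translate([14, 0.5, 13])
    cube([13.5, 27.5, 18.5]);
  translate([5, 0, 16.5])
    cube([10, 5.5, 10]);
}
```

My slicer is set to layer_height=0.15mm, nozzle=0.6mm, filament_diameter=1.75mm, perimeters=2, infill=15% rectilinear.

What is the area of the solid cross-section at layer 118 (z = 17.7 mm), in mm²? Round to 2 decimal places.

421.25 mm²

At z = 17.7 mm: the cube is absent (z outside [0, 17.5]); the cube at (14, 0.5) (footprint 13.5×27.5) is included at this height (area 371.25 mm²); the 10×5.5 cube at (5, 0) contributes its full rectangle (area 55.00 mm²); Combining (union): the regions partially overlap — summed areas 426.25 mm² minus the doubly-counted overlap 5.00 mm² gives 421.25 mm² — area = 421.25 mm². Overall, the cross-section is a single solid region. Net area = 421.25 mm².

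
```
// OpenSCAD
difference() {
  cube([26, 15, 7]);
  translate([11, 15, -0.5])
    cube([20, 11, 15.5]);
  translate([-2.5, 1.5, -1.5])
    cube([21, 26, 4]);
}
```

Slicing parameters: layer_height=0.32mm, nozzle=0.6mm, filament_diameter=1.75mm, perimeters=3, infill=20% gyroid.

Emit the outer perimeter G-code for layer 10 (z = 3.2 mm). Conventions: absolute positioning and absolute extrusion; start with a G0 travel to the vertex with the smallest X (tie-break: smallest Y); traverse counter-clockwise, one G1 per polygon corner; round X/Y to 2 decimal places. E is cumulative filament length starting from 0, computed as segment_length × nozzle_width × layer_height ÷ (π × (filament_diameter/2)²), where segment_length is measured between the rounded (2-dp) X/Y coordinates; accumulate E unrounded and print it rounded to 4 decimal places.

At z = 3.2 mm: the cube is present — its section is the full 26×15 rectangle; the cube at (11, 15) is present — its section is the full 20×11 rectangle; the cube at (-2.5, 1.5) is absent (z outside [-1.5, 2.5]); After the difference (first − rest): starting from the 26×15 cube, the 20×11 cube at (11, 15) misses the remaining region (no effect) — 1 connected region. The outline is a single polygon with 4 vertices. Extrusion per mm of travel: 0.6 × 0.32 / (π × 0.875²) = 0.079824. Accumulating E over each segment gives final E = 6.5456.

G0 X0.00 Y0.00 Z3.20
G1 X26.00 Y0.00 E2.0754
G1 X26.00 Y15.00 E3.2728
G1 X0.00 Y15.00 E5.3482
G1 X0.00 Y0.00 E6.5456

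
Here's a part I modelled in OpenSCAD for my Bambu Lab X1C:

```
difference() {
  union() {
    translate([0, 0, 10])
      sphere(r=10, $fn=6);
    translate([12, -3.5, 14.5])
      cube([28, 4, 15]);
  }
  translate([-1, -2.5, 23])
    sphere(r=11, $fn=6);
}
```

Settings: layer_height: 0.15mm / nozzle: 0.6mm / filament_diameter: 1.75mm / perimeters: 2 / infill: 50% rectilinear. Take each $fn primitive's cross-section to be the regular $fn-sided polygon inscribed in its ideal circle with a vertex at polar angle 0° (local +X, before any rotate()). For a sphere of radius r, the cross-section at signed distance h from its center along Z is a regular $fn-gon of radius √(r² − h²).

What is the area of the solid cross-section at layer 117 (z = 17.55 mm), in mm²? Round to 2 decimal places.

112.00 mm²

At z = 17.55 mm: the r=10 sphere contributes a regular 6-gon of circumradius √(10²−7.55²) = 6.557 (area = (6/2)·6.557²·sin(360°/6) = 111.71 mm²); the 28×4 cube at (12, -3.5) contributes its full rectangle (area 112.00 mm²); Merging all regions: the 2 present regions are separate (no shared area or edge), so areas and boundary lengths simply add and each stays a separate island — area = 223.71 mm²; the sphere at (-1, -2.5): section is a regular 6-gon, circumradius = √(r²−h²) = √(11²−5.45²) = 9.555 (area = (6/2)·9.555²·sin(360°/6) = 237.20 mm²); After the difference (first − rest): starting from the result so far (223.71 mm²), the r=11 sphere at (-1, -2.5) partially overlaps it — only the 111.71 mm² overlap (of its 237.20 mm²) is removed, clipping the outline — area = 112.00 mm². Overall, the cross-section is a single solid region. Net area = 112.00 mm².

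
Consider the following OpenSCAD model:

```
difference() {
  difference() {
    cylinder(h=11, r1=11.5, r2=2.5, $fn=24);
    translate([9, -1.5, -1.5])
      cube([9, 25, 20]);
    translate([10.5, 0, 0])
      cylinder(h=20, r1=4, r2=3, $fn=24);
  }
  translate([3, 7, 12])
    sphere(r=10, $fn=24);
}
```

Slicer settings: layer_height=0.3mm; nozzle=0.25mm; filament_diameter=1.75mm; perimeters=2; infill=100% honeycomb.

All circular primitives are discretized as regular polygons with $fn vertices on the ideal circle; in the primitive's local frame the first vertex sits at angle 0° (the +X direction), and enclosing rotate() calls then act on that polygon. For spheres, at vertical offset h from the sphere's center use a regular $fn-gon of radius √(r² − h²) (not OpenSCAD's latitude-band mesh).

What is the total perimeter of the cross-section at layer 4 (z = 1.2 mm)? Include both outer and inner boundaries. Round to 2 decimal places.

At z = 1.2 mm: the cone: at t=0.109 of its height the radius interpolates to r₁+(r₂−r₁)t = 10.518, giving a regular 24-gon of that circumradius (perimeter = 2·24·10.518·sin(180°/24) = 65.90 mm); the 9×25 cube at (9, -1.5) contributes its full rectangle (perimeter 68.00 mm); the cone at (10.5, 0) (r1=4→r2=3) has section circumradius 3.940 here — a regular 24-gon (perimeter = 2·24·3.940·sin(180°/24) = 24.69 mm); Taking the first minus the rest: starting from the cone, the 9×25 cube at (9, -1.5) partially overlaps it — only the 7.39 mm² overlap (of its 225.00 mm²) is removed, clipping the outline; the cone at (10.5, 0) partially overlaps it — only the 15.13 mm² overlap (of its 48.21 mm²) is removed, clipping the outline — boundary = 68.06 mm; the sphere at (3, 7) is absent (|z−center|=10.800 > r=10); After the difference (first − rest): none of the subtracted shapes is present at this height, so the result so far is unchanged — boundary = 68.06 mm. Overall, the cross-section is a single solid region. Total boundary length (outer) = 68.06 mm.

68.06 mm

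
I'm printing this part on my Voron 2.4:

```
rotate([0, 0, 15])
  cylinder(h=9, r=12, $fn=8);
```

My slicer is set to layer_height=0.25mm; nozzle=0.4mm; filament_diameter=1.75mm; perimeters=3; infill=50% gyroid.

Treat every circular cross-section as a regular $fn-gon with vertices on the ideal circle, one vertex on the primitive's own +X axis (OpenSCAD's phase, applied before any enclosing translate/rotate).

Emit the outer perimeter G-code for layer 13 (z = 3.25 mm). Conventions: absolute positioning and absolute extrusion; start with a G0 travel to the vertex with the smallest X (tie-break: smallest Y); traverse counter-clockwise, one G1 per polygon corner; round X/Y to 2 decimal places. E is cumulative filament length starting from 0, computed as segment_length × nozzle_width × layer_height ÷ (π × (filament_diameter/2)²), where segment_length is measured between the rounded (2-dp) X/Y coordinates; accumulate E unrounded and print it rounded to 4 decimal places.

At z = 3.25 mm: the r=12 cylinder contributes a regular 8-gon of circumradius 12; (whole slice rotated 15° about Z — lengths, areas and connectivity unchanged). The outline is a single polygon with 8 vertices. Extrusion per mm of travel: 0.4 × 0.25 / (π × 0.875²) = 0.041575. Accumulating E over each segment gives final E = 3.0545.

G0 X-11.59 Y-3.11 Z3.25
G1 X-6.00 Y-10.39 E0.3816
G1 X3.11 Y-11.59 E0.7636
G1 X10.39 Y-6.00 E1.1452
G1 X11.59 Y3.11 E1.5272
G1 X6.00 Y10.39 E1.9088
G1 X-3.11 Y11.59 E2.2909
G1 X-10.39 Y6.00 E2.6725
G1 X-11.59 Y-3.11 E3.0545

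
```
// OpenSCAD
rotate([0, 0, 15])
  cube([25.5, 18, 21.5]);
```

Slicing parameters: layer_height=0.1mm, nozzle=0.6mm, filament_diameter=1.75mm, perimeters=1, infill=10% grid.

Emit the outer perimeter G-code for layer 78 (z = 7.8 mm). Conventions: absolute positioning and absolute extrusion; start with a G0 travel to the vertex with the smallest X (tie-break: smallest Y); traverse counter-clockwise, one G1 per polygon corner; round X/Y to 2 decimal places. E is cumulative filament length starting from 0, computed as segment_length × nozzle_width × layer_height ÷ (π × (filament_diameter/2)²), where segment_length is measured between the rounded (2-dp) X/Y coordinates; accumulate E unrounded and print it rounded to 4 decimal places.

At z = 7.8 mm: the cube is present — its section is the full 25.5×18 rectangle; (rotated 15° about Z; rotation is an isometry so areas/perimeters/island counts are preserved). The outline is a single polygon with 4 vertices. Extrusion per mm of travel: 0.6 × 0.1 / (π × 0.875²) = 0.024945. Accumulating E over each segment gives final E = 2.1703.

G0 X-4.66 Y17.39 Z7.80
G1 X0.00 Y0.00 E0.4491
G1 X24.63 Y6.60 E1.0852
G1 X19.97 Y23.99 E1.5343
G1 X-4.66 Y17.39 E2.1703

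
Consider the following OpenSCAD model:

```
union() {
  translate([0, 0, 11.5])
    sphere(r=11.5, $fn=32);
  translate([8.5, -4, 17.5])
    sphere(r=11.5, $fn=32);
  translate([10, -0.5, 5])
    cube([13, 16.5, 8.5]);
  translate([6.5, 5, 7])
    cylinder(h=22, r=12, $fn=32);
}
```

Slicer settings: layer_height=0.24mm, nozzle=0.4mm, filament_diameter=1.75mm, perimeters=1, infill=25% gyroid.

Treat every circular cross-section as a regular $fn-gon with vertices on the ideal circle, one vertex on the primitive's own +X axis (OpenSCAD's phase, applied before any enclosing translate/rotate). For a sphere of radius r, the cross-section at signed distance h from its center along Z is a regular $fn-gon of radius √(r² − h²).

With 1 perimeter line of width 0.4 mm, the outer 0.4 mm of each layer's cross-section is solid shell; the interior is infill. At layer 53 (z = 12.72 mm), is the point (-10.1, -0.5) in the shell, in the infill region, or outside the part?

At z = 12.72 mm: the r=11.5 sphere slices to a regular 32-gon of circumradius 11.435 (√(r²−h²) with h=1.22 from center); the r=11.5 sphere at (8.5, -4) contributes a regular 32-gon of circumradius √(11.5²−4.78²) = 10.460; the cube at (10, -0.5) (footprint 13×16.5) is included at this height; the cylinder at (6.5, 5): section is a regular 32-gon, circumradius r=12; Merging all regions: the regions partially overlap (shared area 587.34 mm²), so overlapping operands fuse into one piece — 1 connected region. Overall, the cross-section is a single solid region. The nearest boundary edge runs (-11.22, -2.23)→(-11.44, 0.00); distance from the point to it = 1.28 mm. The point is inside the cross-section and 1.28 mm from the nearest boundary — more than the 0.4 mm shell width (1 × 0.4), so it's in the infill interior.

infill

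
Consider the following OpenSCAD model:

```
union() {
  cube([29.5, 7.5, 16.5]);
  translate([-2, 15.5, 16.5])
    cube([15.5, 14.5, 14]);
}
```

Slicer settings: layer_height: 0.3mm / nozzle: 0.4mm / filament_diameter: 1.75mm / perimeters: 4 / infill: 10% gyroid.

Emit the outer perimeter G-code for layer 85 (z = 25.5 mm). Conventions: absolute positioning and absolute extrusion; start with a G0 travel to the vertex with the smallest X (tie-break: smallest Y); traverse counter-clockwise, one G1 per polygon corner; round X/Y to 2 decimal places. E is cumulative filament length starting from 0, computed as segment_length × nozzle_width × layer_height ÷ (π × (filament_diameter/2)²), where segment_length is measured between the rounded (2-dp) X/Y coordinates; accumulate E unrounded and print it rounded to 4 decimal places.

G0 X-2.00 Y15.50 Z25.50
G1 X13.50 Y15.50 E0.7733
G1 X13.50 Y30.00 E1.4967
G1 X-2.00 Y30.00 E2.2700
G1 X-2.00 Y15.50 E2.9934

At z = 25.5 mm: the cube is not intersected at this z (z outside [0, 16.5]); the 15.5×14.5 cube at (-2, 15.5) contributes its full rectangle; Combining (union): only the 15.5×14.5 cube at (-2, 15.5) is present, so the union is just that shape — 1 connected region. The outline is a single polygon with 4 vertices. Extrusion per mm of travel: 0.4 × 0.3 / (π × 0.875²) = 0.049890. Accumulating E over each segment gives final E = 2.9934.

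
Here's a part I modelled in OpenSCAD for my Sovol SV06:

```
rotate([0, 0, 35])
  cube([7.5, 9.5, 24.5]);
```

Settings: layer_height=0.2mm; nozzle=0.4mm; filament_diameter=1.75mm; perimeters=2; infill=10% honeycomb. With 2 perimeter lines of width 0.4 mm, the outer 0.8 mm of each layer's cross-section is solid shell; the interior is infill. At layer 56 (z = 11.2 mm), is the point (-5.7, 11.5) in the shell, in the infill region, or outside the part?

At z = 11.2 mm: the 7.5×9.5 cube contributes its full rectangle; (rotated 35° about Z; rotation is an isometry so areas/perimeters/island counts are preserved). Overall, the cross-section is a single solid region. Undo the 35° rotation: the query point maps to (1.927, 12.690) in the un-rotated model frame. The nearest boundary edge runs (7.50, 9.50)→(0.00, 9.50); distance from the point to it = 3.19 mm. The point is not inside any of the regions above, so it lies outside the cross-section (3.19 mm from the nearest boundary).

outside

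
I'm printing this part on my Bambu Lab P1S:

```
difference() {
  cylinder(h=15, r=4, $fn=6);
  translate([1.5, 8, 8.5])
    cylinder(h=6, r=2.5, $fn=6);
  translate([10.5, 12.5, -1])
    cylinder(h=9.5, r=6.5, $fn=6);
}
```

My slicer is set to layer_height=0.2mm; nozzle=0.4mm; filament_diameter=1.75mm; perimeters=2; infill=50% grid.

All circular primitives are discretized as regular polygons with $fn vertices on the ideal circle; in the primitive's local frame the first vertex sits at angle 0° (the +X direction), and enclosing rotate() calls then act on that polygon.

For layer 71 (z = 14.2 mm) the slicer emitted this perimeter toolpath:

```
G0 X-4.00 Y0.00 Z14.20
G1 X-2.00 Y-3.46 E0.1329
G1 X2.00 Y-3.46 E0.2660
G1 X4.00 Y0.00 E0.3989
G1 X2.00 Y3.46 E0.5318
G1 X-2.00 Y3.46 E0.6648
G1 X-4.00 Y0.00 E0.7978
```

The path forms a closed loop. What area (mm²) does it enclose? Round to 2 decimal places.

41.52 mm²

Apply the shoelace formula to the sequence of (X, Y) vertices; enclosed area = 41.52 mm².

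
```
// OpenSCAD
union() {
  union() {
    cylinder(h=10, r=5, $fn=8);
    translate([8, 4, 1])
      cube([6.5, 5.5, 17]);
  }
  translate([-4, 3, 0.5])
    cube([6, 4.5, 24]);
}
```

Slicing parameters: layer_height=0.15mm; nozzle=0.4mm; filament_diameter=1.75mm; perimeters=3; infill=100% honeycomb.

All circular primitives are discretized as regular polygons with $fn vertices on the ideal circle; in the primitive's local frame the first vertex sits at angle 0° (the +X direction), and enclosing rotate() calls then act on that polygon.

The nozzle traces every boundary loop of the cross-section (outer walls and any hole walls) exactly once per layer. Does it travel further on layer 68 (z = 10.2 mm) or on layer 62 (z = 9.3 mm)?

layer 62 (z = 9.3 mm)

Layer 68 (z = 10.2): the cylinder is absent (z outside [0, 10]); the 6.5×5.5 cube at (8, 4) contributes its full rectangle (perimeter 24.00 mm); Combining (union): only the 6.5×5.5 cube at (8, 4) is present, so the union is just that shape — boundary = 24.00 mm; the 6×4.5 cube at (-4, 3) contributes its full rectangle (perimeter 21.00 mm); Combining (union): the 2 present regions are separate (no shared area or edge), so areas and boundary lengths simply add and each stays a separate island — boundary = 45.00 mm. So its perimeter = 45.00 mm. Layer 62 (z = 9.3): the r=5 cylinder gives a regular 8-gon of circumradius 5 (constant along its height) (perimeter = 2·8·5.000·sin(180°/8) = 30.61 mm); the cube at (8, 4) (footprint 6.5×5.5) is included at this height (perimeter 24.00 mm); Merging all regions: the 2 present regions are separate (no shared area or edge), so areas and boundary lengths simply add and each stays a separate island — boundary = 54.61 mm; the 6×4.5 cube at (-4, 3) contributes its full rectangle (perimeter 21.00 mm); Combining (union): the regions partially overlap (shared area 7.71 mm²), so the edge portions inside another operand are dropped and the merged outline is re-measured after clipping — boundary = 62.11 mm. So its perimeter = 62.11 mm. Layer 62 is larger (62.11 vs 45.00 mm).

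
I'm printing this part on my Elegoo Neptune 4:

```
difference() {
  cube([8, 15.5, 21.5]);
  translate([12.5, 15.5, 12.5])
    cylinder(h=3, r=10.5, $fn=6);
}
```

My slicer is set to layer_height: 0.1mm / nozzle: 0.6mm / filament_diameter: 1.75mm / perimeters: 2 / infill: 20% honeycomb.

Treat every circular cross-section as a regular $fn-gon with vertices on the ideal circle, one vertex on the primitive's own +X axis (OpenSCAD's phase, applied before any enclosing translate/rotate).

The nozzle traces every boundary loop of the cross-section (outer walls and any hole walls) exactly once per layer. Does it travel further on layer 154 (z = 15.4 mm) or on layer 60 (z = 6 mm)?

layer 60 (z = 6 mm)

Layer 154 (z = 15.4): the 8×15.5 cube contributes its full rectangle (perimeter 47.00 mm); the r=10.5 cylinder at (12.5, 15.5) contributes a regular 6-gon of circumradius 10.5 (perimeter = 2·6·10.500·sin(180°/6) = 63.00 mm); Subtracting the remaining from the first: starting from the 8×15.5 cube, the r=10.5 cylinder at (12.5, 15.5) partially overlaps it — only the 30.69 mm² overlap (of its 286.44 mm²) is removed, clipping the outline — boundary = 43.16 mm. So its perimeter = 43.16 mm. Layer 60 (z = 6): the 8×15.5 cube contributes its full rectangle (perimeter 47.00 mm); the cylinder at (12.5, 15.5) is absent (z outside [12.5, 15.5]); After the difference (first − rest): none of the subtracted shapes is present at this height, so the 8×15.5 cube is unchanged — boundary = 47.00 mm. So its perimeter = 47.00 mm. Layer 60 is larger (47.00 vs 43.16 mm).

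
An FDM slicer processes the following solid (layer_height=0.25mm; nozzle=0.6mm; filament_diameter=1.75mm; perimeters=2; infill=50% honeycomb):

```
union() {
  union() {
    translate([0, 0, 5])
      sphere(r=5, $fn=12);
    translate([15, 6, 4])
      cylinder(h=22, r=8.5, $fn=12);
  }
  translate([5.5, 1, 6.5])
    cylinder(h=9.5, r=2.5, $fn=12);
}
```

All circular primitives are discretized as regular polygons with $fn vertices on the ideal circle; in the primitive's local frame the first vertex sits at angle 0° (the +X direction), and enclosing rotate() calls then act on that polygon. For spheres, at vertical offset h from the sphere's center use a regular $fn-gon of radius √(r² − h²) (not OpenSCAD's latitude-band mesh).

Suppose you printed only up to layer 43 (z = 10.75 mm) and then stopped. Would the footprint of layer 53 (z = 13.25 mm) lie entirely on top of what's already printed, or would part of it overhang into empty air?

Compare the two slices. At z = 10.75: the sphere is absent (|z−center|=5.750 > r=5); the r=8.5 cylinder at (15, 6) gives a regular 12-gon of circumradius 8.5 (constant along its height) (area = (12/2)·8.500²·sin(360°/12) = 216.75 mm²); Combining (union): only the r=8.5 cylinder at (15, 6) is present, so the union is just that shape — area = 216.75 mm²; the cylinder at (5.5, 1): section is a regular 12-gon, circumradius r=2.5 (area = (12/2)·2.500²·sin(360°/12) = 18.75 mm²); Combining (union): the regions partially overlap — summed areas 235.50 mm² minus the doubly-counted overlap 0.12 mm² gives 235.38 mm² — area = 235.38 mm². At z = 13.25: the sphere is absent (|z−center|=8.250 > r=5); the r=8.5 cylinder at (15, 6) contributes a regular 12-gon of circumradius 8.5 (area = (12/2)·8.500²·sin(360°/12) = 216.75 mm²); Merging all regions: only the r=8.5 cylinder at (15, 6) is present, so the union is just that shape — area = 216.75 mm²; the cylinder at (5.5, 1): section is a regular 12-gon, circumradius r=2.5 (area = (12/2)·2.500²·sin(360°/12) = 18.75 mm²); Taking the union: the regions partially overlap — summed areas 235.50 mm² minus the doubly-counted overlap 0.12 mm² gives 235.38 mm² — area = 235.38 mm². Checking containment: the cross-section at z = 13.25 is a subset of the cross-section at z = 10.75.

entirely on top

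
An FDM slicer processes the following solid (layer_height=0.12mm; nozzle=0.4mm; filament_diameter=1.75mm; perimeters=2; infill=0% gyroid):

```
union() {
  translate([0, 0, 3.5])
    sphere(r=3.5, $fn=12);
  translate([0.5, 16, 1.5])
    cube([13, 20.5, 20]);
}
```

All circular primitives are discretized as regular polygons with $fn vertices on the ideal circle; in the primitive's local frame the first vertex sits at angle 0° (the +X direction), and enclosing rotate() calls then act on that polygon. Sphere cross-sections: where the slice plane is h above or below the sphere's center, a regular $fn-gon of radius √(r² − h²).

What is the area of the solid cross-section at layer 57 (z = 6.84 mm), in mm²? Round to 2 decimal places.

At z = 6.84 mm: the r=3.5 sphere contributes a regular 12-gon of circumradius √(3.5²−3.34²) = 1.046 (area = (12/2)·1.046²·sin(360°/12) = 3.28 mm²); the cube at (0.5, 16) is present — its section is the full 13×20.5 rectangle (area 266.50 mm²); Merging all regions: the 2 present regions are separate (no shared area or edge), so areas and boundary lengths simply add and each stays a separate island — area = 269.78 mm². Overall, the cross-section has 2 separate islands. Net area = 269.78 mm².

269.78 mm²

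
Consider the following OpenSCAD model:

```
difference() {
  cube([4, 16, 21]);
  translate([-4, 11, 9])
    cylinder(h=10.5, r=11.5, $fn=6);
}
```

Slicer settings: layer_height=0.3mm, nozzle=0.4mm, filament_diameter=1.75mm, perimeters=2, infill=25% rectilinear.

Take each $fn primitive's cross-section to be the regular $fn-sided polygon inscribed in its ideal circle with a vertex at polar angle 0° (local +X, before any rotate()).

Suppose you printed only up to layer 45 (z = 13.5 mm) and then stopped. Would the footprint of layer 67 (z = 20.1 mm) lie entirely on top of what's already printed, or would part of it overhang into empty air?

Compare the two slices. At z = 13.5: the cube (footprint 4×16) is included at this height (area 64.00 mm²); the r=11.5 cylinder at (-4, 11) gives a regular 6-gon of circumradius 11.5 (constant along its height) (area = (6/2)·11.500²·sin(360°/6) = 343.60 mm²); Subtracting the remaining from the first: starting from the 4×16 cube (64.00 mm²), the r=11.5 cylinder at (-4, 11) partially overlaps it — only the 55.45 mm² overlap (of its 343.60 mm²) is removed, clipping the outline — area = 8.55 mm². At z = 20.1: the 4×16 cube contributes its full rectangle (area 64.00 mm²); the cylinder at (-4, 11) does not reach this height (z outside [9, 19.5]); Taking the first minus the rest: none of the subtracted shapes is present at this height, so the 4×16 cube is unchanged — area = 64.00 mm². Checking containment: at z = 20.1 the cross-section extends beyond the z = 13.5 cross-section by about 55.45 mm².

part overhangs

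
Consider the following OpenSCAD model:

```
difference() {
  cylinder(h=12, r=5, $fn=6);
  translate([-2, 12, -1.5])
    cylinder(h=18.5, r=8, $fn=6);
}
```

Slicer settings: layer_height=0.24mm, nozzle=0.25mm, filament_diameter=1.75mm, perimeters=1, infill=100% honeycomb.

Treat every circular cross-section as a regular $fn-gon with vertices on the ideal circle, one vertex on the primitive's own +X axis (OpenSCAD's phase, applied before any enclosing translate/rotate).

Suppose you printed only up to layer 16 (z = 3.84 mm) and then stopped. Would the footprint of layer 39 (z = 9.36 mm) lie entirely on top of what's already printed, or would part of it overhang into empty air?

entirely on top

Compare the two slices. At z = 3.84: the cylinder: section is a regular 6-gon, circumradius r=5 (area = (6/2)·5.000²·sin(360°/6) = 64.95 mm²); the r=8 cylinder at (-2, 12) gives a regular 6-gon of circumradius 8 (constant along its height) (area = (6/2)·8.000²·sin(360°/6) = 166.28 mm²); Taking the first minus the rest: starting from the r=5 cylinder (64.95 mm²), the r=8 cylinder at (-2, 12) misses the remaining region (no effect) — area = 64.95 mm². At z = 9.36: the r=5 cylinder gives a regular 6-gon of circumradius 5 (constant along its height) (area = (6/2)·5.000²·sin(360°/6) = 64.95 mm²); the r=8 cylinder at (-2, 12) contributes a regular 6-gon of circumradius 8 (area = (6/2)·8.000²·sin(360°/6) = 166.28 mm²); Subtracting the remaining from the first: starting from the r=5 cylinder (64.95 mm²), the r=8 cylinder at (-2, 12) misses the remaining region (no effect) — area = 64.95 mm². Checking containment: the cross-section at z = 9.36 is a subset of the cross-section at z = 3.84.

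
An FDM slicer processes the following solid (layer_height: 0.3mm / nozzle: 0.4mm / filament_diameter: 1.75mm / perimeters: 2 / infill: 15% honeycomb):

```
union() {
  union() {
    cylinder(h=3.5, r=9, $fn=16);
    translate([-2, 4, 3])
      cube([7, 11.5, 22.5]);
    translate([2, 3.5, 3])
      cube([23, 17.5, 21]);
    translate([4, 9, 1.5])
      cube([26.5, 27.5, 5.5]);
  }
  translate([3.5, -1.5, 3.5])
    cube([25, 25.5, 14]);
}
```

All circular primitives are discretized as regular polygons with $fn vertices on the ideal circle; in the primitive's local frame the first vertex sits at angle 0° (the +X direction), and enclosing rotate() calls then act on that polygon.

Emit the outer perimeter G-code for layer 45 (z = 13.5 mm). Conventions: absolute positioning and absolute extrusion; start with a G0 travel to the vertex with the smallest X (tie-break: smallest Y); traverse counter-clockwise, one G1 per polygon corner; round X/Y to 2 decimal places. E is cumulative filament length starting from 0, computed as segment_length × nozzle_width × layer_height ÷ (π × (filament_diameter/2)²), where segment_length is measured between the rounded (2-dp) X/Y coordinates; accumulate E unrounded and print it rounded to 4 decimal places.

G0 X-2.00 Y4.00 Z13.50
G1 X2.00 Y4.00 E0.1996
G1 X2.00 Y3.50 E0.2245
G1 X3.50 Y3.50 E0.2993
G1 X3.50 Y-1.50 E0.5488
G1 X28.50 Y-1.50 E1.7960
G1 X28.50 Y24.00 E3.0682
G1 X3.50 Y24.00 E4.3155
G1 X3.50 Y21.00 E4.4652
G1 X2.00 Y21.00 E4.5400
G1 X2.00 Y15.50 E4.8144
G1 X-2.00 Y15.50 E5.0140
G1 X-2.00 Y4.00 E5.5877

At z = 13.5 mm: the cylinder is absent (z outside [0, 3.5]); the cube at (-2, 4) (footprint 7×11.5) is included at this height; the cube at (2, 3.5) is present — its section is the full 23×17.5 rectangle; the cube at (4, 9) is not intersected at this z (z outside [1.5, 7]); Combining (union): the regions partially overlap (shared area 34.50 mm²), so overlapping operands fuse into one piece — 1 connected region; the cube at (3.5, -1.5) (footprint 25×25.5) is included at this height; Combining (union): the regions partially overlap (shared area 376.25 mm²), so overlapping operands fuse into one piece — 1 connected region. The outline is a single polygon with 12 vertices. Extrusion per mm of travel: 0.4 × 0.3 / (π × 0.875²) = 0.049890. Accumulating E over each segment gives final E = 5.5877.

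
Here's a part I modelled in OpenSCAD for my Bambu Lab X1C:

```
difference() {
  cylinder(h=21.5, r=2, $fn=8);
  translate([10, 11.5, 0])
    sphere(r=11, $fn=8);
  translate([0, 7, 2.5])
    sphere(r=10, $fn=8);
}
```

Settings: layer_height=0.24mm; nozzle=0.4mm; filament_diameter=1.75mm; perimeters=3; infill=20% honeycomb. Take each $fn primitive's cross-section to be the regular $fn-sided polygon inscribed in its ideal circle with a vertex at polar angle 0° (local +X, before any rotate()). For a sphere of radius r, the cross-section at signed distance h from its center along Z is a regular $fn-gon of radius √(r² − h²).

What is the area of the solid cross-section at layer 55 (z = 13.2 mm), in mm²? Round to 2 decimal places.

At z = 13.2 mm: the cylinder: section is a regular 8-gon, circumradius r=2 (area = (8/2)·2.000²·sin(360°/8) = 11.31 mm²); the sphere at (10, 11.5) is absent (|z−center|=13.200 > r=11); the sphere at (0, 7) is absent (|z−center|=10.700 > r=10); Subtracting the remaining from the first: none of the subtracted shapes is present at this height, so the r=2 cylinder is unchanged — area = 11.31 mm². Overall, the cross-section is a single solid region. Net area = 11.31 mm².

11.31 mm²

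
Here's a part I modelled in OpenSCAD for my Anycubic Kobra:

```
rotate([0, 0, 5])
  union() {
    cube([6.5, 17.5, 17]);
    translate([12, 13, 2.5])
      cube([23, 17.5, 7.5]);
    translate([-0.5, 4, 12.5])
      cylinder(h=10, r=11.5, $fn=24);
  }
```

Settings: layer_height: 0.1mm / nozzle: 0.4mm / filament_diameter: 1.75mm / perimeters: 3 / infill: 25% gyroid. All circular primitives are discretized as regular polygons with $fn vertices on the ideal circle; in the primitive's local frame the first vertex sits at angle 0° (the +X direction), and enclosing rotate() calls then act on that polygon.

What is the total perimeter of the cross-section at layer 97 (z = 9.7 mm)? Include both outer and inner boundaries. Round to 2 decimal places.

129.00 mm

At z = 9.7 mm: the cube is present — its section is the full 6.5×17.5 rectangle (perimeter 48.00 mm); the cube at (12, 13) (footprint 23×17.5) is included at this height (perimeter 81.00 mm); the cylinder at (-0.5, 4) does not reach this height (z outside [12.5, 22.5]); Combining (union): the 2 present regions are separate (no shared area or edge), so areas and boundary lengths simply add and each stays a separate island — boundary = 129.00 mm; (rotated 5° about Z; rotation is an isometry so areas/perimeters/island counts are preserved). Overall, the cross-section has 2 separate islands. Total boundary length (outer) = 129.00 mm.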